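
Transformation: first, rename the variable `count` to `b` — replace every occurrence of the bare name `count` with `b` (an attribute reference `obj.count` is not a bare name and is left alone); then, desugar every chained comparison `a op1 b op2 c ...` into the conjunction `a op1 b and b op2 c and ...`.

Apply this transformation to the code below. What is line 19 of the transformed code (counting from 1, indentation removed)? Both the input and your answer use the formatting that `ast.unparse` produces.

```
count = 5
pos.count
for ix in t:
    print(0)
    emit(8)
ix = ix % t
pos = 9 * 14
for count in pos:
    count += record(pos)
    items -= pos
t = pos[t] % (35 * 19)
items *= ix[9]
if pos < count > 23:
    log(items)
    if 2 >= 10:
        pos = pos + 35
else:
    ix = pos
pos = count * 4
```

Transformed code:
b = 5
pos.count
for ix in t:
    print(0)
    emit(8)
ix = ix % t
pos = 9 * 14
for b in pos:
    b += record(pos)
    items -= pos
t = pos[t] % (35 * 19)
items *= ix[9]
if pos < b and b > 23:
    log(items)
    if 2 >= 10:
        pos = pos + 35
else:
    ix = pos
pos = b * 4

pos = b * 4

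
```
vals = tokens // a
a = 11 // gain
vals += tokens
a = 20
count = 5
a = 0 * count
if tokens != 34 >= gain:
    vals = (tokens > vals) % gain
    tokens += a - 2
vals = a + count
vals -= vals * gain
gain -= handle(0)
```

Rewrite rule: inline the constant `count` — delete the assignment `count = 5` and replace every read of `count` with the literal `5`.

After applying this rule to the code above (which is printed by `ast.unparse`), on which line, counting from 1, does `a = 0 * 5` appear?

5

Transformed code:
vals = tokens // a
a = 11 // gain
vals += tokens
a = 20
a = 0 * 5
if tokens != 34 >= gain:
    vals = (tokens > vals) % gain
    tokens += a - 2
vals = a + 5
vals -= vals * gain
gain -= handle(0)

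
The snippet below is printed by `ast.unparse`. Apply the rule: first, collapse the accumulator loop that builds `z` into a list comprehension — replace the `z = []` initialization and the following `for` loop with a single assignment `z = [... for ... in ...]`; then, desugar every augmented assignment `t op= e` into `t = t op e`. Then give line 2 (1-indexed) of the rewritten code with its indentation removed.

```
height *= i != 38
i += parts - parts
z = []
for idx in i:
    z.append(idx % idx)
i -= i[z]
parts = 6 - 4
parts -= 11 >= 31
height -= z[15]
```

Transformed code:
height = height * (i != 38)
i = i + (parts - parts)
z = [idx % idx for idx in i]
i = i - i[z]
parts = 6 - 4
parts = parts - (11 >= 31)
height = height - z[15]

i = i + (parts - parts)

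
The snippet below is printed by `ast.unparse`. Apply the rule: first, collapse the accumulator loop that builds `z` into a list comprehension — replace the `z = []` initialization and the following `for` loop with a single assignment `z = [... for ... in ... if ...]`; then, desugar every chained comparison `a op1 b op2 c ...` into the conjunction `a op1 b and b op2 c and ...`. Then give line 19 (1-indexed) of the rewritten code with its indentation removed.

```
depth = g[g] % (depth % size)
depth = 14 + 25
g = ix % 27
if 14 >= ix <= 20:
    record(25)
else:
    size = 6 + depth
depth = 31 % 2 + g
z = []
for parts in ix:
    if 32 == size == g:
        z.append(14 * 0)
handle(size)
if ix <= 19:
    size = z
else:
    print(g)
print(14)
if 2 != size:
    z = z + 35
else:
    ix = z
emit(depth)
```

ix = z

Transformed code:
depth = g[g] % (depth % size)
depth = 14 + 25
g = ix % 27
if 14 >= ix and ix <= 20:
    record(25)
else:
    size = 6 + depth
depth = 31 % 2 + g
z = [14 * 0 for parts in ix if 32 == size and size == g]
handle(size)
if ix <= 19:
    size = z
else:
    print(g)
print(14)
if 2 != size:
    z = z + 35
else:
    ix = z
emit(depth)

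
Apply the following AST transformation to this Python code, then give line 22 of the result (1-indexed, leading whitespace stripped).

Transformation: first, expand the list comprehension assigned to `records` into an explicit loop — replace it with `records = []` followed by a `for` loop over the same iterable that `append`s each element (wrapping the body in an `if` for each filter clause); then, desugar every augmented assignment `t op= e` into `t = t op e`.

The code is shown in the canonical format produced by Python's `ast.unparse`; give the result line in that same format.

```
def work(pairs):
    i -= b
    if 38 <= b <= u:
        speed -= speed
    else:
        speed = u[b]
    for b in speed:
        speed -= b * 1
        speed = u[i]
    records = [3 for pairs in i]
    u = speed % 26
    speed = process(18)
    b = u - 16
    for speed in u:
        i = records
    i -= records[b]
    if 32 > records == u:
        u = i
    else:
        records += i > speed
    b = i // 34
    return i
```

records = records + (i > speed)

Transformed code:
def work(pairs):
    i = i - b
    if 38 <= b <= u:
        speed = speed - speed
    else:
        speed = u[b]
    for b in speed:
        speed = speed - b * 1
        speed = u[i]
    records = []
    for pairs in i:
        records.append(3)
    u = speed % 26
    speed = process(18)
    b = u - 16
    for speed in u:
        i = records
    i = i - records[b]
    if 32 > records == u:
        u = i
    else:
        records = records + (i > speed)
    b = i // 34
    return i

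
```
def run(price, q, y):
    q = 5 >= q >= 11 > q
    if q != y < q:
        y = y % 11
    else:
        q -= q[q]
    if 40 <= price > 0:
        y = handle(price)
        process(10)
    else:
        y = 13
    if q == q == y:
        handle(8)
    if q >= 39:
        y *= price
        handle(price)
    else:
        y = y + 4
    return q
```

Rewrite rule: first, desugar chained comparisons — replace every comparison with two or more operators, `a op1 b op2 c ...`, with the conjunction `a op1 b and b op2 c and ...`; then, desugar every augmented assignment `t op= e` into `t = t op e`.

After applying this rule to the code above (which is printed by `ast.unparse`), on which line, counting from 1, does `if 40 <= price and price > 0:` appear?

Transformed code:
def run(price, q, y):
    q = 5 >= q and q >= 11 and (11 > q)
    if q != y and y < q:
        y = y % 11
    else:
        q = q - q[q]
    if 40 <= price and price > 0:
        y = handle(price)
        process(10)
    else:
        y = 13
    if q == q and q == y:
        handle(8)
    if q >= 39:
        y = y * price
        handle(price)
    else:
        y = y + 4
    return q

7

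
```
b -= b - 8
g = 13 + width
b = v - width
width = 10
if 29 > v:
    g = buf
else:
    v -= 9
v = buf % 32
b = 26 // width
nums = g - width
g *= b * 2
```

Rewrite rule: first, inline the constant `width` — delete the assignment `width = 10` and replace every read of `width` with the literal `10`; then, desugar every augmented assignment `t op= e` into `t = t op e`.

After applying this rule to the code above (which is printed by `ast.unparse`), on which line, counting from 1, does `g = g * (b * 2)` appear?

Transformed code:
b = b - (b - 8)
g = 13 + 10
b = v - 10
if 29 > v:
    g = buf
else:
    v = v - 9
v = buf % 32
b = 26 // 10
nums = g - 10
g = g * (b * 2)

11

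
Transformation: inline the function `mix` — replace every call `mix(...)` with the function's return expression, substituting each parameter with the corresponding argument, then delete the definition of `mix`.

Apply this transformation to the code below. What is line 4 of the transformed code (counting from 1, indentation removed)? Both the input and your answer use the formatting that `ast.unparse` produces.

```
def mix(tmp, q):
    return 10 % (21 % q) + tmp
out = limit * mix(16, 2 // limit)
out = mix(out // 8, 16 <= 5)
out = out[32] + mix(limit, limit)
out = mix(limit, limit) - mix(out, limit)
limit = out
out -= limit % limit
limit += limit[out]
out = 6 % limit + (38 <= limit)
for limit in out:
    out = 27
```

out = 10 % (21 % limit) + limit - (10 % (21 % limit) + out)

Transformed code:
out = limit * (10 % (21 % (2 // limit)) + 16)
out = 10 % (21 % (16 <= 5)) + out // 8
out = out[32] + (10 % (21 % limit) + limit)
out = 10 % (21 % limit) + limit - (10 % (21 % limit) + out)
limit = out
out -= limit % limit
limit += limit[out]
out = 6 % limit + (38 <= limit)
for limit in out:
    out = 27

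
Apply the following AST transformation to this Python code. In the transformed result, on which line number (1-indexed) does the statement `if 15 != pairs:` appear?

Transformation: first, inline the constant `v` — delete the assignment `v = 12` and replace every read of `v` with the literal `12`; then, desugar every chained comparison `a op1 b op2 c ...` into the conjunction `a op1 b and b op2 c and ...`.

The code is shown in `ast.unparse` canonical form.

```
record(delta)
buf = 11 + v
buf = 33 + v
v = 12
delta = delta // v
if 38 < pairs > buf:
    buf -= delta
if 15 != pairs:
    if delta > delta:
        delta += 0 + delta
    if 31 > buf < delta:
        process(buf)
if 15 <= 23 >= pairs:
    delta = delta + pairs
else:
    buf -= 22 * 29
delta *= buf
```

Transformed code:
record(delta)
buf = 11 + 12
buf = 33 + 12
delta = delta // 12
if 38 < pairs and pairs > buf:
    buf -= delta
if 15 != pairs:
    if delta > delta:
        delta += 0 + delta
    if 31 > buf and buf < delta:
        process(buf)
if 15 <= 23 and 23 >= pairs:
    delta = delta + pairs
else:
    buf -= 22 * 29
delta *= buf

7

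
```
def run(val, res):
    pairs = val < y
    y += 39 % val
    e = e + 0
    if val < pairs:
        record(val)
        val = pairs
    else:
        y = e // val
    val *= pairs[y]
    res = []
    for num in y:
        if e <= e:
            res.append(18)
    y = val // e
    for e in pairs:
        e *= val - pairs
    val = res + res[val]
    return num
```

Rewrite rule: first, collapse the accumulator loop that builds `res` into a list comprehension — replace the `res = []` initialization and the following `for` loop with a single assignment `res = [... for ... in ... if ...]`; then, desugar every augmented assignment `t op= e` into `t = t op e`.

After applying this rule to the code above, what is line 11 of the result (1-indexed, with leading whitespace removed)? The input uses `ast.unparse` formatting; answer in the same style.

res = [18 for num in y if e <= e]

Transformed code:
def run(val, res):
    pairs = val < y
    y = y + 39 % val
    e = e + 0
    if val < pairs:
        record(val)
        val = pairs
    else:
        y = e // val
    val = val * pairs[y]
    res = [18 for num in y if e <= e]
    y = val // e
    for e in pairs:
        e = e * (val - pairs)
    val = res + res[val]
    return num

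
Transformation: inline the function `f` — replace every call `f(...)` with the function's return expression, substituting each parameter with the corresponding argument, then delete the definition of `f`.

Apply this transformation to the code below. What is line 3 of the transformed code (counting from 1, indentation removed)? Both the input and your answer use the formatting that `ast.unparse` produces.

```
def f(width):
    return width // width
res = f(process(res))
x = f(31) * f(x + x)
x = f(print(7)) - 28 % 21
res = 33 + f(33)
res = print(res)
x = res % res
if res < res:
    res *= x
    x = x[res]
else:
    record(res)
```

x = print(7) // print(7) - 28 % 21

Transformed code:
res = process(res) // process(res)
x = 31 // 31 * ((x + x) // (x + x))
x = print(7) // print(7) - 28 % 21
res = 33 + 33 // 33
res = print(res)
x = res % res
if res < res:
    res *= x
    x = x[res]
else:
    record(res)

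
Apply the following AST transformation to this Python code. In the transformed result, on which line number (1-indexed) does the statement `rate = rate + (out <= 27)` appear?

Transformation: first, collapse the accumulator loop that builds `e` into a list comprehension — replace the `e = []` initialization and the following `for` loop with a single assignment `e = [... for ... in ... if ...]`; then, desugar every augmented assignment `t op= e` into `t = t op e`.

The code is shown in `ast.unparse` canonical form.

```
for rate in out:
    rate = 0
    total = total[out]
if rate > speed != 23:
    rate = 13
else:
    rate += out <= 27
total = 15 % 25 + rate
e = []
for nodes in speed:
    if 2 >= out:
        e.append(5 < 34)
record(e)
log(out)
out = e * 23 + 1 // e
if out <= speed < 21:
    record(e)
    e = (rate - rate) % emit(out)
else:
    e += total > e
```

Transformed code:
for rate in out:
    rate = 0
    total = total[out]
if rate > speed != 23:
    rate = 13
else:
    rate = rate + (out <= 27)
total = 15 % 25 + rate
e = [5 < 34 for nodes in speed if 2 >= out]
record(e)
log(out)
out = e * 23 + 1 // e
if out <= speed < 21:
    record(e)
    e = (rate - rate) % emit(out)
else:
    e = e + (total > e)

7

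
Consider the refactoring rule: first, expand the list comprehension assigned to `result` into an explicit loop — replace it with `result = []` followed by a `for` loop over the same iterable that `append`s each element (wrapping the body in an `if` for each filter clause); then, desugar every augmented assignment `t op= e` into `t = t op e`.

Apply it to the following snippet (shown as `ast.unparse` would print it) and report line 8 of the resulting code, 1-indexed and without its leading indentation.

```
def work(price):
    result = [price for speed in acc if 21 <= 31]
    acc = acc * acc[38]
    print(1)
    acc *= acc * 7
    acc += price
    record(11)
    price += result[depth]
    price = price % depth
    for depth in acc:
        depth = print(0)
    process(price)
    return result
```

Transformed code:
def work(price):
    result = []
    for speed in acc:
        if 21 <= 31:
            result.append(price)
    acc = acc * acc[38]
    print(1)
    acc = acc * (acc * 7)
    acc = acc + price
    record(11)
    price = price + result[depth]
    price = price % depth
    for depth in acc:
        depth = print(0)
    process(price)
    return result

acc = acc * (acc * 7)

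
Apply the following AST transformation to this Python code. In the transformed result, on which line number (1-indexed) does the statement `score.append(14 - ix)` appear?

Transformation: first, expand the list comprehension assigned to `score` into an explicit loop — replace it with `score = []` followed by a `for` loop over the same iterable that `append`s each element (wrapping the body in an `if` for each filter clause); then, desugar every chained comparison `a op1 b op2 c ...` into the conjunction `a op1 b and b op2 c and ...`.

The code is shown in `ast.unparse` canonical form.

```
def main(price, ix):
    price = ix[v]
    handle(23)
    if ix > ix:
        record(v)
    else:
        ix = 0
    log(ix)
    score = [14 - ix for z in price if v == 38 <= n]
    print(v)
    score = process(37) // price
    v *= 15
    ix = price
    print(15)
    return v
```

Transformed code:
def main(price, ix):
    price = ix[v]
    handle(23)
    if ix > ix:
        record(v)
    else:
        ix = 0
    log(ix)
    score = []
    for z in price:
        if v == 38 and 38 <= n:
            score.append(14 - ix)
    print(v)
    score = process(37) // price
    v *= 15
    ix = price
    print(15)
    return v

12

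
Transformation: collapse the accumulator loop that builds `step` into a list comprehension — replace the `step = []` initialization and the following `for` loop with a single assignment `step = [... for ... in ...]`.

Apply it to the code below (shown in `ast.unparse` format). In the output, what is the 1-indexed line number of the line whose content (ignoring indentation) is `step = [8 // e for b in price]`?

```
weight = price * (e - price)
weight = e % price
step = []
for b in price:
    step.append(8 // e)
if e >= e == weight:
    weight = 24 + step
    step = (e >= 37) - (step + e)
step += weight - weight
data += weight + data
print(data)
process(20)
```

3

Transformed code:
weight = price * (e - price)
weight = e % price
step = [8 // e for b in price]
if e >= e == weight:
    weight = 24 + step
    step = (e >= 37) - (step + e)
step += weight - weight
data += weight + data
print(data)
process(20)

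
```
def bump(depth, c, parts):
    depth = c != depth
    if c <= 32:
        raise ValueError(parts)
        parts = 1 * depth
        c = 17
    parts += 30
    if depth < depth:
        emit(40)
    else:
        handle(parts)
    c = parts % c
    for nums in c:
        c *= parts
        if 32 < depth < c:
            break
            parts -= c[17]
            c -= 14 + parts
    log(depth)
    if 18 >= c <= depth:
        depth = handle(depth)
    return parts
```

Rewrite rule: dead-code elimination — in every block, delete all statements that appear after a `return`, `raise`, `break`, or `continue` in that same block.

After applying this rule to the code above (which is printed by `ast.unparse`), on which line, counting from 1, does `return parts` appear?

18

Transformed code:
def bump(depth, c, parts):
    depth = c != depth
    if c <= 32:
        raise ValueError(parts)
    parts += 30
    if depth < depth:
        emit(40)
    else:
        handle(parts)
    c = parts % c
    for nums in c:
        c *= parts
        if 32 < depth < c:
            break
    log(depth)
    if 18 >= c <= depth:
        depth = handle(depth)
    return parts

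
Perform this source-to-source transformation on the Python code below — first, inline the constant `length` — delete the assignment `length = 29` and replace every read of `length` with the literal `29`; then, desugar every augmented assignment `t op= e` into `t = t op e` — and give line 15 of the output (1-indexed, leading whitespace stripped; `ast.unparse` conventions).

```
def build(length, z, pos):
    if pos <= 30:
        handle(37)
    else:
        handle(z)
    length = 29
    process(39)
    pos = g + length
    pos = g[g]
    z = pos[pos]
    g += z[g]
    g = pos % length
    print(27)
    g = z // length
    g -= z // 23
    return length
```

Transformed code:
def build(length, z, pos):
    if pos <= 30:
        handle(37)
    else:
        handle(z)
    process(39)
    pos = g + 29
    pos = g[g]
    z = pos[pos]
    g = g + z[g]
    g = pos % 29
    print(27)
    g = z // 29
    g = g - z // 23
    return 29

return 29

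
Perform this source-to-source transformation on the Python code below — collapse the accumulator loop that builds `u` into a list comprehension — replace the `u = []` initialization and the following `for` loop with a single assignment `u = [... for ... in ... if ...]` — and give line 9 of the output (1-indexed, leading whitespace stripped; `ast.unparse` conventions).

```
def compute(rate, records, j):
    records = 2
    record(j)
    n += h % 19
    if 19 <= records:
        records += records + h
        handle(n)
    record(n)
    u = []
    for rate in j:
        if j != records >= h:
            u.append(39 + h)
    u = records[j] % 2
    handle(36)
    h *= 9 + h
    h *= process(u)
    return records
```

u = [39 + h for rate in j if j != records >= h]

Transformed code:
def compute(rate, records, j):
    records = 2
    record(j)
    n += h % 19
    if 19 <= records:
        records += records + h
        handle(n)
    record(n)
    u = [39 + h for rate in j if j != records >= h]
    u = records[j] % 2
    handle(36)
    h *= 9 + h
    h *= process(u)
    return records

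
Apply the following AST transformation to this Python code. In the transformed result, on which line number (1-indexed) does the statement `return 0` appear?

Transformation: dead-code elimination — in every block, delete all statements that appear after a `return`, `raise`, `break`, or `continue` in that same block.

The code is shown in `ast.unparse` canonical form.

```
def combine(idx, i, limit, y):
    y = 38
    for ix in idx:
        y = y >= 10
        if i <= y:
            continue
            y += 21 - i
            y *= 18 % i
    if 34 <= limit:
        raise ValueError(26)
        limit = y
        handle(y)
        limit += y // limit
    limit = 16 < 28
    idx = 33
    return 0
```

11

Transformed code:
def combine(idx, i, limit, y):
    y = 38
    for ix in idx:
        y = y >= 10
        if i <= y:
            continue
    if 34 <= limit:
        raise ValueError(26)
    limit = 16 < 28
    idx = 33
    return 0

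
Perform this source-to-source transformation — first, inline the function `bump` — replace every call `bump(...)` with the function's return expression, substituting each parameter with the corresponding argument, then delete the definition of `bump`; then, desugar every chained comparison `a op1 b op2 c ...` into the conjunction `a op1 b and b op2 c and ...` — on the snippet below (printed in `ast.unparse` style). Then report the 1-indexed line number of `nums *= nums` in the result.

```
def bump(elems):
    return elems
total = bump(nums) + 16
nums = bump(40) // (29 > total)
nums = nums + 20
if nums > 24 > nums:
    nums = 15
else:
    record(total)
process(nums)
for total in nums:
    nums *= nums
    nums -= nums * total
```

10

Transformed code:
total = nums + 16
nums = 40 // (29 > total)
nums = nums + 20
if nums > 24 and 24 > nums:
    nums = 15
else:
    record(total)
process(nums)
for total in nums:
    nums *= nums
    nums -= nums * total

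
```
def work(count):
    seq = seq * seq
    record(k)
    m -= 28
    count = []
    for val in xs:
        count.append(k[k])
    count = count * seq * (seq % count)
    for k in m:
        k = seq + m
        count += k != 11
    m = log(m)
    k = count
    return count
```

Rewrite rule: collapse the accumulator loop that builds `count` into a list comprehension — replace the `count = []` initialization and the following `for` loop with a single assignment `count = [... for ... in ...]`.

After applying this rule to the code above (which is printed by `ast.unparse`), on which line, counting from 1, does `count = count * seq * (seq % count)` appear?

6

Transformed code:
def work(count):
    seq = seq * seq
    record(k)
    m -= 28
    count = [k[k] for val in xs]
    count = count * seq * (seq % count)
    for k in m:
        k = seq + m
        count += k != 11
    m = log(m)
    k = count
    return count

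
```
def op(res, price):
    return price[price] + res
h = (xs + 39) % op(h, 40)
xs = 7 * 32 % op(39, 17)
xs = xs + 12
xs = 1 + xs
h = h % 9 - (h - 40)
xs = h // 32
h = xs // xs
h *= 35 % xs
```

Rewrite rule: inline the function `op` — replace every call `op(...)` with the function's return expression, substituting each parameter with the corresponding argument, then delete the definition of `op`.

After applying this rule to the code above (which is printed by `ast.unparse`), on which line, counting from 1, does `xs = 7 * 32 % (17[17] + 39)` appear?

2

Transformed code:
h = (xs + 39) % (40[40] + h)
xs = 7 * 32 % (17[17] + 39)
xs = xs + 12
xs = 1 + xs
h = h % 9 - (h - 40)
xs = h // 32
h = xs // xs
h *= 35 % xs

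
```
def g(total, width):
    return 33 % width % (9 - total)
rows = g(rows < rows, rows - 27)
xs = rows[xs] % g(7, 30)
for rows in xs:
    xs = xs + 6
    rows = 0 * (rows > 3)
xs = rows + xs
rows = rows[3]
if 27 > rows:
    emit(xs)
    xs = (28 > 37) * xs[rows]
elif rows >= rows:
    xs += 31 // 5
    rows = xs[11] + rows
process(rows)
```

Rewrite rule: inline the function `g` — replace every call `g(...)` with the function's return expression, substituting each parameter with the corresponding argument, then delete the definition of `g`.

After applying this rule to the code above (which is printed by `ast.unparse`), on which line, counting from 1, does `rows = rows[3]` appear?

7

Transformed code:
rows = 33 % (rows - 27) % (9 - (rows < rows))
xs = rows[xs] % (33 % 30 % (9 - 7))
for rows in xs:
    xs = xs + 6
    rows = 0 * (rows > 3)
xs = rows + xs
rows = rows[3]
if 27 > rows:
    emit(xs)
    xs = (28 > 37) * xs[rows]
elif rows >= rows:
    xs += 31 // 5
    rows = xs[11] + rows
process(rows)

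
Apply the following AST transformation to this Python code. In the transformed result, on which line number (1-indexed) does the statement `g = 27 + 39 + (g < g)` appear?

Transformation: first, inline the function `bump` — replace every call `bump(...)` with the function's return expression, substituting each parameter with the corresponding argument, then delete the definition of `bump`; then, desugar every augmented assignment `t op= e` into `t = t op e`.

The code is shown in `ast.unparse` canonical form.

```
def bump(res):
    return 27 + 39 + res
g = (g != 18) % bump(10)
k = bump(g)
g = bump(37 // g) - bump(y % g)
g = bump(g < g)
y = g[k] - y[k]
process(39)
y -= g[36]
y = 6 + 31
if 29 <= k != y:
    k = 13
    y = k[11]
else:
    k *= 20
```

4

Transformed code:
g = (g != 18) % (27 + 39 + 10)
k = 27 + 39 + g
g = 27 + 39 + 37 // g - (27 + 39 + y % g)
g = 27 + 39 + (g < g)
y = g[k] - y[k]
process(39)
y = y - g[36]
y = 6 + 31
if 29 <= k != y:
    k = 13
    y = k[11]
else:
    k = k * 20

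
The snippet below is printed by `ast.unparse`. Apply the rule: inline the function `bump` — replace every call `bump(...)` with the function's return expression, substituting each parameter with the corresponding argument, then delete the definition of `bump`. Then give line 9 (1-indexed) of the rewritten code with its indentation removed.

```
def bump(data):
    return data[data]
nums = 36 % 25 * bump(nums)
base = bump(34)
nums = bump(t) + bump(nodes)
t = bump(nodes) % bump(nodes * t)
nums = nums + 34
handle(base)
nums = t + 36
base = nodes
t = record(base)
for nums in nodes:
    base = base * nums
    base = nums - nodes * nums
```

t = record(base)

Transformed code:
nums = 36 % 25 * nums[nums]
base = 34[34]
nums = t[t] + nodes[nodes]
t = nodes[nodes] % (nodes * t)[nodes * t]
nums = nums + 34
handle(base)
nums = t + 36
base = nodes
t = record(base)
for nums in nodes:
    base = base * nums
    base = nums - nodes * nums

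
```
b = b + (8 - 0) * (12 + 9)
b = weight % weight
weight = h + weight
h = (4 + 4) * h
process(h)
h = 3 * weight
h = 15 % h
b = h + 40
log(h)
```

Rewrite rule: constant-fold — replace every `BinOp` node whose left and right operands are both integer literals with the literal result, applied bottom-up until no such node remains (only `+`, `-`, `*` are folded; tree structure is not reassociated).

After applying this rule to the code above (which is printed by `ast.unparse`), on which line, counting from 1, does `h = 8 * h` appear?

4

Transformed code:
b = b + 168
b = weight % weight
weight = h + weight
h = 8 * h
process(h)
h = 3 * weight
h = 15 % h
b = h + 40
log(h)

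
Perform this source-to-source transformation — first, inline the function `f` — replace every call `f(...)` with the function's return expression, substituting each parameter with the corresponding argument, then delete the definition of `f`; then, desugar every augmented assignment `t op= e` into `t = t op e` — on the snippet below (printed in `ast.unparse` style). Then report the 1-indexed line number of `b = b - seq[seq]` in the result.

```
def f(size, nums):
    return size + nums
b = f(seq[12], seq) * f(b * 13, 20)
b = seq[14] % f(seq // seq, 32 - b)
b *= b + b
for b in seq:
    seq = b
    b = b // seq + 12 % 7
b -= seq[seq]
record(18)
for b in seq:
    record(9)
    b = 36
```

7

Transformed code:
b = (seq[12] + seq) * (b * 13 + 20)
b = seq[14] % (seq // seq + (32 - b))
b = b * (b + b)
for b in seq:
    seq = b
    b = b // seq + 12 % 7
b = b - seq[seq]
record(18)
for b in seq:
    record(9)
    b = 36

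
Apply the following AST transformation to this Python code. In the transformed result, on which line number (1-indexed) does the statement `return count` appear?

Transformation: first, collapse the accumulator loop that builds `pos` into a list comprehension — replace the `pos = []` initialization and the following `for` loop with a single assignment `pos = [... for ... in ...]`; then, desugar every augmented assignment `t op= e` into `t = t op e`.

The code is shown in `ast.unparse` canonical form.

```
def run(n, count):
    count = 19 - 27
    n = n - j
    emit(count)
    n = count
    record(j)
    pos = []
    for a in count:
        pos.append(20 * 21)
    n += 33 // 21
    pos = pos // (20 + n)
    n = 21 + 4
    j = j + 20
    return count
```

12

Transformed code:
def run(n, count):
    count = 19 - 27
    n = n - j
    emit(count)
    n = count
    record(j)
    pos = [20 * 21 for a in count]
    n = n + 33 // 21
    pos = pos // (20 + n)
    n = 21 + 4
    j = j + 20
    return count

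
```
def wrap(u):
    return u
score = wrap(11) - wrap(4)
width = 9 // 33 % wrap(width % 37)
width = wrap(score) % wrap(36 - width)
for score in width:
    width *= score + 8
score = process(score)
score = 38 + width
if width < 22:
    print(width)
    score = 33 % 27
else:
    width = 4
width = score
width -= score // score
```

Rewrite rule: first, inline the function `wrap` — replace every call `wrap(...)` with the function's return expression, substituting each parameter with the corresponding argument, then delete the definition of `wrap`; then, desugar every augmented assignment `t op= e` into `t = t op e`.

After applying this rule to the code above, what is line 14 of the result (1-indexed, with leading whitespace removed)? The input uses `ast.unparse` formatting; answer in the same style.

Transformed code:
score = 11 - 4
width = 9 // 33 % (width % 37)
width = score % (36 - width)
for score in width:
    width = width * (score + 8)
score = process(score)
score = 38 + width
if width < 22:
    print(width)
    score = 33 % 27
else:
    width = 4
width = score
width = width - score // score

width = width - score // score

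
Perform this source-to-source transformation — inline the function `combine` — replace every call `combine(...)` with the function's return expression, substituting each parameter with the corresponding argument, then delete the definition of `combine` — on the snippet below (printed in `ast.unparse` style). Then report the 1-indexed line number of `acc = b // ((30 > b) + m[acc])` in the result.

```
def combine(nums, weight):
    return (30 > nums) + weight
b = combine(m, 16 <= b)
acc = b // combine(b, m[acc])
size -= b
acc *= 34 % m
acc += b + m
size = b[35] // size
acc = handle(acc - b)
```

Transformed code:
b = (30 > m) + (16 <= b)
acc = b // ((30 > b) + m[acc])
size -= b
acc *= 34 % m
acc += b + m
size = b[35] // size
acc = handle(acc - b)

2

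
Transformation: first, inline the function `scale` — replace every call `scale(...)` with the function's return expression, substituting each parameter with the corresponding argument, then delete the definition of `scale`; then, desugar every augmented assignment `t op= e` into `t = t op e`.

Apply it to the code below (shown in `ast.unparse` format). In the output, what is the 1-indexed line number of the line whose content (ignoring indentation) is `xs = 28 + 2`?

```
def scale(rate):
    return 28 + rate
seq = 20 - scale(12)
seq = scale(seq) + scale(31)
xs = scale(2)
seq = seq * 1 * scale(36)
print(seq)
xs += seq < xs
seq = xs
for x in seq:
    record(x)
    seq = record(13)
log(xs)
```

Transformed code:
seq = 20 - (28 + 12)
seq = 28 + seq + (28 + 31)
xs = 28 + 2
seq = seq * 1 * (28 + 36)
print(seq)
xs = xs + (seq < xs)
seq = xs
for x in seq:
    record(x)
    seq = record(13)
log(xs)

3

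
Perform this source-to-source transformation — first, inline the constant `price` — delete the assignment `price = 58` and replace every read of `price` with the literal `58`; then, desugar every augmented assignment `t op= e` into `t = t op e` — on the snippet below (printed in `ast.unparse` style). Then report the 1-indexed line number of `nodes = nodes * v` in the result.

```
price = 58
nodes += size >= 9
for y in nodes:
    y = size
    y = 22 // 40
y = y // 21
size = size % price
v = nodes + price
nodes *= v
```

8

Transformed code:
nodes = nodes + (size >= 9)
for y in nodes:
    y = size
    y = 22 // 40
y = y // 21
size = size % 58
v = nodes + 58
nodes = nodes * v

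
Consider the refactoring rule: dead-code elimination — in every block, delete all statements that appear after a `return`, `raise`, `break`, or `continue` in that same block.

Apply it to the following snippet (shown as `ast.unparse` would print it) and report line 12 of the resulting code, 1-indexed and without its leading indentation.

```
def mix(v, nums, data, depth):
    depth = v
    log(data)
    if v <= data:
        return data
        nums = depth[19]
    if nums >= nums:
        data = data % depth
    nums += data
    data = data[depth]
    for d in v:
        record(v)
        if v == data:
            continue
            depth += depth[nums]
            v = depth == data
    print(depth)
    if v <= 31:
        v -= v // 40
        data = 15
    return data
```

Transformed code:
def mix(v, nums, data, depth):
    depth = v
    log(data)
    if v <= data:
        return data
    if nums >= nums:
        data = data % depth
    nums += data
    data = data[depth]
    for d in v:
        record(v)
        if v == data:
            continue
    print(depth)
    if v <= 31:
        v -= v // 40
        data = 15
    return data

if v == data:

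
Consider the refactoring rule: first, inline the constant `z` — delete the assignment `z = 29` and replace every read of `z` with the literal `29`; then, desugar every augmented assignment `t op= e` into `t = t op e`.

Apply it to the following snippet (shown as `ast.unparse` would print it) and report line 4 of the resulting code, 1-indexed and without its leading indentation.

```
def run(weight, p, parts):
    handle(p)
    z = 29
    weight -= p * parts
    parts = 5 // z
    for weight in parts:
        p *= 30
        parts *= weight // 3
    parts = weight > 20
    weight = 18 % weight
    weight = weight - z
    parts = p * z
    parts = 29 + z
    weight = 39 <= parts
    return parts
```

parts = 5 // 29

Transformed code:
def run(weight, p, parts):
    handle(p)
    weight = weight - p * parts
    parts = 5 // 29
    for weight in parts:
        p = p * 30
        parts = parts * (weight // 3)
    parts = weight > 20
    weight = 18 % weight
    weight = weight - 29
    parts = p * 29
    parts = 29 + 29
    weight = 39 <= parts
    return parts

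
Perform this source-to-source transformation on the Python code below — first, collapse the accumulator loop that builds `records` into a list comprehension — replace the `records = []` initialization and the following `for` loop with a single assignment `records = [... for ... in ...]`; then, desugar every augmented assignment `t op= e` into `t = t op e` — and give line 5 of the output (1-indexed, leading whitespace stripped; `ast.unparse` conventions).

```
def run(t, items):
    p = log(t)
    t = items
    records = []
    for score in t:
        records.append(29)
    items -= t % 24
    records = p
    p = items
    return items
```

Transformed code:
def run(t, items):
    p = log(t)
    t = items
    records = [29 for score in t]
    items = items - t % 24
    records = p
    p = items
    return items

items = items - t % 24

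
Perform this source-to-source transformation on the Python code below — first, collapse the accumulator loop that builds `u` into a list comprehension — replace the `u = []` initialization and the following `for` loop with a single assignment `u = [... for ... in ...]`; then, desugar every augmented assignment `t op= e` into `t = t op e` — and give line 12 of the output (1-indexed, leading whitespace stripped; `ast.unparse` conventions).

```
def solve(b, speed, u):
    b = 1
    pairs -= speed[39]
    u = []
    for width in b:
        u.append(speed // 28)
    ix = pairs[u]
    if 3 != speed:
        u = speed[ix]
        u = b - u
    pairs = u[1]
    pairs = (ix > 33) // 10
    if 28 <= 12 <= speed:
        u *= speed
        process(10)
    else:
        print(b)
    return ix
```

Transformed code:
def solve(b, speed, u):
    b = 1
    pairs = pairs - speed[39]
    u = [speed // 28 for width in b]
    ix = pairs[u]
    if 3 != speed:
        u = speed[ix]
        u = b - u
    pairs = u[1]
    pairs = (ix > 33) // 10
    if 28 <= 12 <= speed:
        u = u * speed
        process(10)
    else:
        print(b)
    return ix

u = u * speed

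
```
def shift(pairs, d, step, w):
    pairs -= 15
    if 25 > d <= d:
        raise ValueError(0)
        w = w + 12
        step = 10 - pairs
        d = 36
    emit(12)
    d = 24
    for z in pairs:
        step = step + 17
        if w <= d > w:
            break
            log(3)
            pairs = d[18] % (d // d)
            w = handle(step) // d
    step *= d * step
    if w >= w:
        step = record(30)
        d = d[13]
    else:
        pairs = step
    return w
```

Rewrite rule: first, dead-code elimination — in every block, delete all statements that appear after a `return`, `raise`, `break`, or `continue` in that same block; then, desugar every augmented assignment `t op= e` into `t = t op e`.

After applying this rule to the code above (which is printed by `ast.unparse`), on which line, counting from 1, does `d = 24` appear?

6

Transformed code:
def shift(pairs, d, step, w):
    pairs = pairs - 15
    if 25 > d <= d:
        raise ValueError(0)
    emit(12)
    d = 24
    for z in pairs:
        step = step + 17
        if w <= d > w:
            break
    step = step * (d * step)
    if w >= w:
        step = record(30)
        d = d[13]
    else:
        pairs = step
    return w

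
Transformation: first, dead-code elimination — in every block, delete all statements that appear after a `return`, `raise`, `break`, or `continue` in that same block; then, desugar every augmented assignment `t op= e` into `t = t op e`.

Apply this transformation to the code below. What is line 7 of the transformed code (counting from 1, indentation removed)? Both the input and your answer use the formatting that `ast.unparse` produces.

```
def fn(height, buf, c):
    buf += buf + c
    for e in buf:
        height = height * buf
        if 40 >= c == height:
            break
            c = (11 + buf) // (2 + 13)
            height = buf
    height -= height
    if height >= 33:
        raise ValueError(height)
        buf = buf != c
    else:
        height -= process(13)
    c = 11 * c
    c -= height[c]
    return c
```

height = height - height

Transformed code:
def fn(height, buf, c):
    buf = buf + (buf + c)
    for e in buf:
        height = height * buf
        if 40 >= c == height:
            break
    height = height - height
    if height >= 33:
        raise ValueError(height)
    else:
        height = height - process(13)
    c = 11 * c
    c = c - height[c]
    return c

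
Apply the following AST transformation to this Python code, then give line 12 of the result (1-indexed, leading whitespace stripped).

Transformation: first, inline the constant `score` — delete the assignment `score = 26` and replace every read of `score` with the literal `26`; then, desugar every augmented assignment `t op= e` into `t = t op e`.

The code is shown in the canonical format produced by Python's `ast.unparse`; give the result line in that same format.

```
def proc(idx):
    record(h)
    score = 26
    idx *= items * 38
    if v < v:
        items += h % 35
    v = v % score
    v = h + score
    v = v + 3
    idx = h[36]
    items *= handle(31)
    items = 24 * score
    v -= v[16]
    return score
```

v = v - v[16]

Transformed code:
def proc(idx):
    record(h)
    idx = idx * (items * 38)
    if v < v:
        items = items + h % 35
    v = v % 26
    v = h + 26
    v = v + 3
    idx = h[36]
    items = items * handle(31)
    items = 24 * 26
    v = v - v[16]
    return 26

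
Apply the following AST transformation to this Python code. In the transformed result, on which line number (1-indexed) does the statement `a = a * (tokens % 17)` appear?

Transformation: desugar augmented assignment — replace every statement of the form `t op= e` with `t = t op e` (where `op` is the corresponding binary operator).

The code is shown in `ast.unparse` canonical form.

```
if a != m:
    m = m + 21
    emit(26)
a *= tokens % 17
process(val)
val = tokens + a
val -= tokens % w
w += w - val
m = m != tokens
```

4

Transformed code:
if a != m:
    m = m + 21
    emit(26)
a = a * (tokens % 17)
process(val)
val = tokens + a
val = val - tokens % w
w = w + (w - val)
m = m != tokens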